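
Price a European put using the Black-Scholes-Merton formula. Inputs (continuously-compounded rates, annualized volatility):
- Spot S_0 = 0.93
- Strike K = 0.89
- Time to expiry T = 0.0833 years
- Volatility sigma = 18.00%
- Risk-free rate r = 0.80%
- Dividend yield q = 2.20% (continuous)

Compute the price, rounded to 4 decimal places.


d1 = (ln(S/K) + (r - q + 0.5*sigma^2) * T) / (sigma * sqrt(T)) = 0.84976752
d2 = d1 - sigma * sqrt(T) = 0.79781638
exp(-rT) = 0.99933382; exp(-qT) = 0.99816908
P = K * exp(-rT) * N(-d2) - S_0 * exp(-qT) * N(-d1)
N(-d1) = 0.19772718; N(-d2) = 0.21248853
P = 0.8900 * 0.99933382 * 0.21248853 - 0.9300 * 0.99816908 * 0.19772718 = 0.0054

Answer: Price = 0.0054


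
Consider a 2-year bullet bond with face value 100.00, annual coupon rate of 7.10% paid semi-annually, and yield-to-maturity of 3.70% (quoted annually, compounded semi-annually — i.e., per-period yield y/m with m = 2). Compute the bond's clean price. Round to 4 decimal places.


Answer: Price = 106.4968

Derivation:
Coupon per period c = face * coupon_rate / m = 3.550000
Periods per year m = 2; per-period yield y/m = 0.018500
Number of cashflows N = 4
Cashflows (t years, CF_t, discount factor 1/(1+y/m)^(m*t), PV):
  t = 0.5000: CF_t = 3.550000, DF = 0.981836, PV = 3.485518
  t = 1.0000: CF_t = 3.550000, DF = 0.964002, PV = 3.422207
  t = 1.5000: CF_t = 3.550000, DF = 0.946492, PV = 3.360046
  t = 2.0000: CF_t = 103.550000, DF = 0.929300, PV = 96.228999
Price P = sum_t PV_t = 106.496771


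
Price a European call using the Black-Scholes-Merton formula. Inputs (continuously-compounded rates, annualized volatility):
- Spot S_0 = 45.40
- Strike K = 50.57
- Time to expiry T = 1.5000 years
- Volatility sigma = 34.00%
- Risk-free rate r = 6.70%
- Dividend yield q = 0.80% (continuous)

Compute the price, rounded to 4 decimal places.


Answer: Price = 7.0407

Derivation:
d1 = (ln(S/K) + (r - q + 0.5*sigma^2) * T) / (sigma * sqrt(T)) = 0.16174699
d2 = d1 - sigma * sqrt(T) = -0.25466627
exp(-rT) = 0.90438511; exp(-qT) = 0.98807171
C = S_0 * exp(-qT) * N(d1) - K * exp(-rT) * N(d2)
N(d1) = 0.56424745; N(d2) = 0.39949044
C = 45.4000 * 0.98807171 * 0.56424745 - 50.5700 * 0.90438511 * 0.39949044 = 7.0407


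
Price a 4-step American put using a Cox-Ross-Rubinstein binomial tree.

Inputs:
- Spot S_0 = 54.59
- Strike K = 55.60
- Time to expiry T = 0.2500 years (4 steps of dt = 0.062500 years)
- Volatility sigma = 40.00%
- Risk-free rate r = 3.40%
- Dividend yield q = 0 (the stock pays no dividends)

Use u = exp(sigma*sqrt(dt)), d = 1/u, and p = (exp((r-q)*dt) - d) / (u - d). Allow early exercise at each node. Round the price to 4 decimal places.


Answer: Price = V(0,0) = 4.6448

Derivation:
dt = T/N = 0.062500
u = exp(sigma*sqrt(dt)) = 1.105171; d = 1/u = 0.904837
p = (exp((r-q)*dt) - d) / (u - d) = 0.485639
Discount per step: exp(-r*dt) = 0.997877
Stock lattice S(k, i) with i counting down-moves:
  k=0: S(0,0) = 54.5900
  k=1: S(1,0) = 60.3313; S(1,1) = 49.3951
  k=2: S(2,0) = 66.6764; S(2,1) = 54.5900; S(2,2) = 44.6945
  k=3: S(3,0) = 73.6888; S(3,1) = 60.3313; S(3,2) = 49.3951; S(3,3) = 40.4413
  k=4: S(4,0) = 81.4387; S(4,1) = 66.6764; S(4,2) = 54.5900; S(4,3) = 44.6945; S(4,4) = 36.5928
Terminal payoffs V(N, i) = max(K - S_T, 0):
  V(4,0) = 0.000000; V(4,1) = 0.000000; V(4,2) = 1.010000; V(4,3) = 10.905488; V(4,4) = 19.007229
Backward induction: V(k, i) = exp(-r*dt) * [p * V(k+1, i) + (1-p) * V(k+1, i+1)]; then take max(V_cont, immediate exercise) for American.
  V(3,0) = exp(-r*dt) * [p*0.000000 + (1-p)*0.000000] = 0.000000; exercise = 0.000000; V(3,0) = max -> 0.000000
  V(3,1) = exp(-r*dt) * [p*0.000000 + (1-p)*1.010000] = 0.518401; exercise = 0.000000; V(3,1) = max -> 0.518401
  V(3,2) = exp(-r*dt) * [p*1.010000 + (1-p)*10.905488] = 6.086901; exercise = 6.204925; V(3,2) = max -> 6.204925
  V(3,3) = exp(-r*dt) * [p*10.905488 + (1-p)*19.007229] = 15.040709; exercise = 15.158733; V(3,3) = max -> 15.158733
  V(2,0) = exp(-r*dt) * [p*0.000000 + (1-p)*0.518401] = 0.266079; exercise = 0.000000; V(2,0) = max -> 0.266079
  V(2,1) = exp(-r*dt) * [p*0.518401 + (1-p)*6.204925] = 3.436016; exercise = 1.010000; V(2,1) = max -> 3.436016
  V(2,2) = exp(-r*dt) * [p*6.204925 + (1-p)*15.158733] = 10.787464; exercise = 10.905488; V(2,2) = max -> 10.905488
  V(1,0) = exp(-r*dt) * [p*0.266079 + (1-p)*3.436016] = 1.892544; exercise = 0.000000; V(1,0) = max -> 1.892544
  V(1,1) = exp(-r*dt) * [p*3.436016 + (1-p)*10.905488] = 7.262569; exercise = 6.204925; V(1,1) = max -> 7.262569
  V(0,0) = exp(-r*dt) * [p*1.892544 + (1-p)*7.262569] = 4.644792; exercise = 1.010000; V(0,0) = max -> 4.644792


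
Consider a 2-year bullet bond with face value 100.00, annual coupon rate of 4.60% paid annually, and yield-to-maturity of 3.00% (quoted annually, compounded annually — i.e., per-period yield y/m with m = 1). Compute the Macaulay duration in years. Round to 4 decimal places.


Answer: Macaulay duration = 1.9567 years

Derivation:
Coupon per period c = face * coupon_rate / m = 4.600000
Periods per year m = 1; per-period yield y/m = 0.030000
Number of cashflows N = 2
Cashflows (t years, CF_t, discount factor 1/(1+y/m)^(m*t), PV):
  t = 1.0000: CF_t = 4.600000, DF = 0.970874, PV = 4.466019
  t = 2.0000: CF_t = 104.600000, DF = 0.942596, PV = 98.595532
Price P = sum_t PV_t = 103.061552
Macaulay numerator sum_t t * PV_t:
  t * PV_t at t = 1.0000: 4.466019
  t * PV_t at t = 2.0000: 197.191064
Macaulay duration D = (sum_t t * PV_t) / P = 201.657084 / 103.061552 = 1.956666


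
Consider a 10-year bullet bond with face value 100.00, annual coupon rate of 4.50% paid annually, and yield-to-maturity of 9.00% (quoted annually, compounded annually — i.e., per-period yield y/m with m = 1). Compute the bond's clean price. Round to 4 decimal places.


Coupon per period c = face * coupon_rate / m = 4.500000
Periods per year m = 1; per-period yield y/m = 0.090000
Number of cashflows N = 10
Cashflows (t years, CF_t, discount factor 1/(1+y/m)^(m*t), PV):
  t = 1.0000: CF_t = 4.500000, DF = 0.917431, PV = 4.128440
  t = 2.0000: CF_t = 4.500000, DF = 0.841680, PV = 3.787560
  t = 3.0000: CF_t = 4.500000, DF = 0.772183, PV = 3.474826
  t = 4.0000: CF_t = 4.500000, DF = 0.708425, PV = 3.187913
  t = 5.0000: CF_t = 4.500000, DF = 0.649931, PV = 2.924691
  t = 6.0000: CF_t = 4.500000, DF = 0.596267, PV = 2.683203
  t = 7.0000: CF_t = 4.500000, DF = 0.547034, PV = 2.461654
  t = 8.0000: CF_t = 4.500000, DF = 0.501866, PV = 2.258398
  t = 9.0000: CF_t = 4.500000, DF = 0.460428, PV = 2.071925
  t = 10.0000: CF_t = 104.500000, DF = 0.422411, PV = 44.141929
Price P = sum_t PV_t = 71.120540

Answer: Price = 71.1205


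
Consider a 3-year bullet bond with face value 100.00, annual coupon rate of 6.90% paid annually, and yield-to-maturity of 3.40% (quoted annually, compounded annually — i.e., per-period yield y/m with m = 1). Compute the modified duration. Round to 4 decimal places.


Coupon per period c = face * coupon_rate / m = 6.900000
Periods per year m = 1; per-period yield y/m = 0.034000
Number of cashflows N = 3
Cashflows (t years, CF_t, discount factor 1/(1+y/m)^(m*t), PV):
  t = 1.0000: CF_t = 6.900000, DF = 0.967118, PV = 6.673114
  t = 2.0000: CF_t = 6.900000, DF = 0.935317, PV = 6.453689
  t = 3.0000: CF_t = 106.900000, DF = 0.904562, PV = 96.697688
Price P = sum_t PV_t = 109.824490
First compute Macaulay numerator sum_t t * PV_t:
  t * PV_t at t = 1.0000: 6.673114
  t * PV_t at t = 2.0000: 12.907377
  t * PV_t at t = 3.0000: 290.093063
Macaulay duration D = 309.673555 / 109.824490 = 2.819713
Modified duration = D / (1 + y/m) = 2.819713 / (1 + 0.034000) = 2.726995

Answer: Modified duration = 2.7270


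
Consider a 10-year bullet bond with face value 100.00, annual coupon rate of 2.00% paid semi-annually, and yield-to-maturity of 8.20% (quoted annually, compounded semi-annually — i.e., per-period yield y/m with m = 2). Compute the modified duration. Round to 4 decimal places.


Answer: Modified duration = 8.4039

Derivation:
Coupon per period c = face * coupon_rate / m = 1.000000
Periods per year m = 2; per-period yield y/m = 0.041000
Number of cashflows N = 20
Cashflows (t years, CF_t, discount factor 1/(1+y/m)^(m*t), PV):
  t = 0.5000: CF_t = 1.000000, DF = 0.960615, PV = 0.960615
  t = 1.0000: CF_t = 1.000000, DF = 0.922781, PV = 0.922781
  t = 1.5000: CF_t = 1.000000, DF = 0.886437, PV = 0.886437
  t = 2.0000: CF_t = 1.000000, DF = 0.851524, PV = 0.851524
  t = 2.5000: CF_t = 1.000000, DF = 0.817987, PV = 0.817987
  t = 3.0000: CF_t = 1.000000, DF = 0.785770, PV = 0.785770
  t = 3.5000: CF_t = 1.000000, DF = 0.754823, PV = 0.754823
  t = 4.0000: CF_t = 1.000000, DF = 0.725094, PV = 0.725094
  t = 4.5000: CF_t = 1.000000, DF = 0.696536, PV = 0.696536
  t = 5.0000: CF_t = 1.000000, DF = 0.669103, PV = 0.669103
  t = 5.5000: CF_t = 1.000000, DF = 0.642750, PV = 0.642750
  t = 6.0000: CF_t = 1.000000, DF = 0.617435, PV = 0.617435
  t = 6.5000: CF_t = 1.000000, DF = 0.593117, PV = 0.593117
  t = 7.0000: CF_t = 1.000000, DF = 0.569757, PV = 0.569757
  t = 7.5000: CF_t = 1.000000, DF = 0.547317, PV = 0.547317
  t = 8.0000: CF_t = 1.000000, DF = 0.525761, PV = 0.525761
  t = 8.5000: CF_t = 1.000000, DF = 0.505054, PV = 0.505054
  t = 9.0000: CF_t = 1.000000, DF = 0.485162, PV = 0.485162
  t = 9.5000: CF_t = 1.000000, DF = 0.466054, PV = 0.466054
  t = 10.0000: CF_t = 101.000000, DF = 0.447698, PV = 45.217525
Price P = sum_t PV_t = 58.240600
First compute Macaulay numerator sum_t t * PV_t:
  t * PV_t at t = 0.5000: 0.480307
  t * PV_t at t = 1.0000: 0.922781
  t * PV_t at t = 1.5000: 1.329655
  t * PV_t at t = 2.0000: 1.703049
  t * PV_t at t = 2.5000: 2.044967
  t * PV_t at t = 3.0000: 2.357311
  t * PV_t at t = 3.5000: 2.641879
  t * PV_t at t = 4.0000: 2.900375
  t * PV_t at t = 4.5000: 3.134411
  t * PV_t at t = 5.0000: 3.345513
  t * PV_t at t = 5.5000: 3.535124
  t * PV_t at t = 6.0000: 3.704610
  t * PV_t at t = 6.5000: 3.855262
  t * PV_t at t = 7.0000: 3.988300
  t * PV_t at t = 7.5000: 4.104879
  t * PV_t at t = 8.0000: 4.206088
  t * PV_t at t = 8.5000: 4.292957
  t * PV_t at t = 9.0000: 4.366459
  t * PV_t at t = 9.5000: 4.427512
  t * PV_t at t = 10.0000: 452.175246
Macaulay duration D = 509.516685 / 58.240600 = 8.748479
Modified duration = D / (1 + y/m) = 8.748479 / (1 + 0.041000) = 8.403919


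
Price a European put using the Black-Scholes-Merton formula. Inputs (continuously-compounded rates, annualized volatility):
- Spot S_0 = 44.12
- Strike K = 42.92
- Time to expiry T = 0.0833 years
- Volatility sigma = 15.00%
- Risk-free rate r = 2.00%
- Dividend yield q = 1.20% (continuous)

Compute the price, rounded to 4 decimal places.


Answer: Price = 0.2911

Derivation:
d1 = (ln(S/K) + (r - q + 0.5*sigma^2) * T) / (sigma * sqrt(T)) = 0.67399037
d2 = d1 - sigma * sqrt(T) = 0.63069776
exp(-rT) = 0.99833539; exp(-qT) = 0.99900090
P = K * exp(-rT) * N(-d2) - S_0 * exp(-qT) * N(-d1)
N(-d1) = 0.25015872; N(-d2) = 0.26411908
P = 42.9200 * 0.99833539 * 0.26411908 - 44.1200 * 0.99900090 * 0.25015872 = 0.2911


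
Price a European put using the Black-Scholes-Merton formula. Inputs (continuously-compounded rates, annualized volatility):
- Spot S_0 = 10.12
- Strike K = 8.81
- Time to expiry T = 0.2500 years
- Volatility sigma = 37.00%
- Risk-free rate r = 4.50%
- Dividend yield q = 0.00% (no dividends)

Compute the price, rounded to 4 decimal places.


d1 = (ln(S/K) + (r - q + 0.5*sigma^2) * T) / (sigma * sqrt(T)) = 0.90264175
d2 = d1 - sigma * sqrt(T) = 0.71764175
exp(-rT) = 0.98881304; exp(-qT) = 1.00000000
P = K * exp(-rT) * N(-d2) - S_0 * exp(-qT) * N(-d1)
N(-d1) = 0.18335803; N(-d2) = 0.23648910
P = 8.8100 * 0.98881304 * 0.23648910 - 10.1200 * 1.00000000 * 0.18335803 = 0.2046

Answer: Price = 0.2046


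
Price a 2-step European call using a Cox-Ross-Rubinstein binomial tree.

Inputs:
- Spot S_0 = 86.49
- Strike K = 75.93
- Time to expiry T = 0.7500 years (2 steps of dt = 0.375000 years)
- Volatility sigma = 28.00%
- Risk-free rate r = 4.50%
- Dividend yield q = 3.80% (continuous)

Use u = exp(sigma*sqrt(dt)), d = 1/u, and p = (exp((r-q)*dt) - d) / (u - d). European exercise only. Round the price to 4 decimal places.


Answer: Price = V(0,0) = 14.6778

Derivation:
dt = T/N = 0.375000
u = exp(sigma*sqrt(dt)) = 1.187042; d = 1/u = 0.842430
p = (exp((r-q)*dt) - d) / (u - d) = 0.464866
Discount per step: exp(-r*dt) = 0.983267
Stock lattice S(k, i) with i counting down-moves:
  k=0: S(0,0) = 86.4900
  k=1: S(1,0) = 102.6672; S(1,1) = 72.8618
  k=2: S(2,0) = 121.8703; S(2,1) = 86.4900; S(2,2) = 61.3810
Terminal payoffs V(N, i) = max(S_T - K, 0):
  V(2,0) = 45.940300; V(2,1) = 10.560000; V(2,2) = 0.000000
Backward induction: V(k, i) = exp(-r*dt) * [p * V(k+1, i) + (1-p) * V(k+1, i+1)].
  V(1,0) = exp(-r*dt) * [p*45.940300 + (1-p)*10.560000] = 26.555175
  V(1,1) = exp(-r*dt) * [p*10.560000 + (1-p)*0.000000] = 4.826840
  V(0,0) = exp(-r*dt) * [p*26.555175 + (1-p)*4.826840] = 14.677813


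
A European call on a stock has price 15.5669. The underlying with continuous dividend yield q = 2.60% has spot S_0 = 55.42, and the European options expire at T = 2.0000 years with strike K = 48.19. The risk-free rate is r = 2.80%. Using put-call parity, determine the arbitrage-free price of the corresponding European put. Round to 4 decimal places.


Put-call parity: C - P = S_0 * exp(-qT) - K * exp(-rT).
S_0 * exp(-qT) = 55.4200 * 0.94932887 = 52.61180580
K * exp(-rT) = 48.1900 * 0.94553914 = 45.56553096
P = C - S*exp(-qT) + K*exp(-rT)
P = 15.5669 - 52.61180580 + 45.56553096 = 8.5206

Answer: Put price = 8.5206


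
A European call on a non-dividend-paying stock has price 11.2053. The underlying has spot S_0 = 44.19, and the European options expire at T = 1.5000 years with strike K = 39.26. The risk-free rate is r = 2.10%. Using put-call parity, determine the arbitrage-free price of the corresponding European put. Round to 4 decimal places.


Put-call parity: C - P = S_0 * exp(-qT) - K * exp(-rT).
S_0 * exp(-qT) = 44.1900 * 1.00000000 = 44.19000000
K * exp(-rT) = 39.2600 * 0.96899096 = 38.04258495
P = C - S*exp(-qT) + K*exp(-rT)
P = 11.2053 - 44.19000000 + 38.04258495 = 5.0579

Answer: Put price = 5.0579


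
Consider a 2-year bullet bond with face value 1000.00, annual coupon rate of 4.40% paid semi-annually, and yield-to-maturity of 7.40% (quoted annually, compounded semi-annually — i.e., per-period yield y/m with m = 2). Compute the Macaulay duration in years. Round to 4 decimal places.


Answer: Macaulay duration = 1.9342 years

Derivation:
Coupon per period c = face * coupon_rate / m = 22.000000
Periods per year m = 2; per-period yield y/m = 0.037000
Number of cashflows N = 4
Cashflows (t years, CF_t, discount factor 1/(1+y/m)^(m*t), PV):
  t = 0.5000: CF_t = 22.000000, DF = 0.964320, PV = 21.215043
  t = 1.0000: CF_t = 22.000000, DF = 0.929913, PV = 20.458094
  t = 1.5000: CF_t = 22.000000, DF = 0.896734, PV = 19.728152
  t = 2.0000: CF_t = 1022.000000, DF = 0.864739, PV = 883.763112
Price P = sum_t PV_t = 945.164402
Macaulay numerator sum_t t * PV_t:
  t * PV_t at t = 0.5000: 10.607522
  t * PV_t at t = 1.0000: 20.458094
  t * PV_t at t = 1.5000: 29.592228
  t * PV_t at t = 2.0000: 1767.526224
Macaulay duration D = (sum_t t * PV_t) / P = 1828.184068 / 945.164402 = 1.934250


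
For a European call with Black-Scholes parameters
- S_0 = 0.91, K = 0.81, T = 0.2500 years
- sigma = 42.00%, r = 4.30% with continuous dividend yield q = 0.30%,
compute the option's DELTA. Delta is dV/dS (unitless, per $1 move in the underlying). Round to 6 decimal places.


Answer: Delta = 0.759633

Derivation:
d1 = 0.7069540564; d2 = 0.4969540564
phi(d1) = 0.3107301115; exp(-qT) = 0.9992502812; exp(-rT) = 0.9893075748
N(d1) = 0.7602024853
Delta = exp(-qT) * N(d1) = 0.9992502812 * 0.7602024853 = 0.759633


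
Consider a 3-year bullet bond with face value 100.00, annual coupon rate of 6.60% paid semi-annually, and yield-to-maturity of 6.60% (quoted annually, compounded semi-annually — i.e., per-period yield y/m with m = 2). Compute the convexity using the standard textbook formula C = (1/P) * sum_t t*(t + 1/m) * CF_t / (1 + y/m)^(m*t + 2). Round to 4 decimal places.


Answer: Convexity = 8.8410

Derivation:
Coupon per period c = face * coupon_rate / m = 3.300000
Periods per year m = 2; per-period yield y/m = 0.033000
Number of cashflows N = 6
Cashflows (t years, CF_t, discount factor 1/(1+y/m)^(m*t), PV):
  t = 0.5000: CF_t = 3.300000, DF = 0.968054, PV = 3.194579
  t = 1.0000: CF_t = 3.300000, DF = 0.937129, PV = 3.092526
  t = 1.5000: CF_t = 3.300000, DF = 0.907192, PV = 2.993732
  t = 2.0000: CF_t = 3.300000, DF = 0.878211, PV = 2.898095
  t = 2.5000: CF_t = 3.300000, DF = 0.850156, PV = 2.805513
  t = 3.0000: CF_t = 103.300000, DF = 0.822997, PV = 85.015555
Price P = sum_t PV_t = 100.000000
Convexity numerator sum_t t*(t + 1/m) * CF_t / (1+y/m)^(m*t + 2):
  t = 0.5000: term = 1.496866
  t = 1.0000: term = 4.347143
  t = 1.5000: term = 8.416540
  t = 2.0000: term = 13.579445
  t = 2.5000: term = 19.718458
  t = 3.0000: term = 836.540648
Convexity = (1/P) * sum = 884.099100 / 100.000000 = 8.840991


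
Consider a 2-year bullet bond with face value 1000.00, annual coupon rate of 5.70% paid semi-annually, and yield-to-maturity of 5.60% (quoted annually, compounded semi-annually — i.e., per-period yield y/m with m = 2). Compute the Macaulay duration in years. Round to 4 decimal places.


Answer: Macaulay duration = 1.9185 years

Derivation:
Coupon per period c = face * coupon_rate / m = 28.500000
Periods per year m = 2; per-period yield y/m = 0.028000
Number of cashflows N = 4
Cashflows (t years, CF_t, discount factor 1/(1+y/m)^(m*t), PV):
  t = 0.5000: CF_t = 28.500000, DF = 0.972763, PV = 27.723735
  t = 1.0000: CF_t = 28.500000, DF = 0.946267, PV = 26.968614
  t = 1.5000: CF_t = 28.500000, DF = 0.920493, PV = 26.234061
  t = 2.0000: CF_t = 1028.500000, DF = 0.895422, PV = 920.941062
Price P = sum_t PV_t = 1001.867472
Macaulay numerator sum_t t * PV_t:
  t * PV_t at t = 0.5000: 13.861868
  t * PV_t at t = 1.0000: 26.968614
  t * PV_t at t = 1.5000: 39.351091
  t * PV_t at t = 2.0000: 1841.882124
Macaulay duration D = (sum_t t * PV_t) / P = 1922.063697 / 1001.867472 = 1.918481


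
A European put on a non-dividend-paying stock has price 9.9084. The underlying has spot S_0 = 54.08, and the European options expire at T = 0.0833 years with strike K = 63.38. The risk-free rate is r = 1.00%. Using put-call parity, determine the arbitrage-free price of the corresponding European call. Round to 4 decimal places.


Answer: Call price = 0.6612

Derivation:
Put-call parity: C - P = S_0 * exp(-qT) - K * exp(-rT).
S_0 * exp(-qT) = 54.0800 * 1.00000000 = 54.08000000
K * exp(-rT) = 63.3800 * 0.99916735 = 63.32722644
C = P + S*exp(-qT) - K*exp(-rT)
C = 9.9084 + 54.08000000 - 63.32722644 = 0.6612


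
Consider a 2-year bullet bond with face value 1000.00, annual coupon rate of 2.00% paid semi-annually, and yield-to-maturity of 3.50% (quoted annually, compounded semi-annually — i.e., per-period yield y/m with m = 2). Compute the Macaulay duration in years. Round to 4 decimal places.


Answer: Macaulay duration = 1.9700 years

Derivation:
Coupon per period c = face * coupon_rate / m = 10.000000
Periods per year m = 2; per-period yield y/m = 0.017500
Number of cashflows N = 4
Cashflows (t years, CF_t, discount factor 1/(1+y/m)^(m*t), PV):
  t = 0.5000: CF_t = 10.000000, DF = 0.982801, PV = 9.828010
  t = 1.0000: CF_t = 10.000000, DF = 0.965898, PV = 9.658978
  t = 1.5000: CF_t = 10.000000, DF = 0.949285, PV = 9.492853
  t = 2.0000: CF_t = 1010.000000, DF = 0.932959, PV = 942.288091
Price P = sum_t PV_t = 971.267931
Macaulay numerator sum_t t * PV_t:
  t * PV_t at t = 0.5000: 4.914005
  t * PV_t at t = 1.0000: 9.658978
  t * PV_t at t = 1.5000: 14.239279
  t * PV_t at t = 2.0000: 1884.576181
Macaulay duration D = (sum_t t * PV_t) / P = 1913.388443 / 971.267931 = 1.969990


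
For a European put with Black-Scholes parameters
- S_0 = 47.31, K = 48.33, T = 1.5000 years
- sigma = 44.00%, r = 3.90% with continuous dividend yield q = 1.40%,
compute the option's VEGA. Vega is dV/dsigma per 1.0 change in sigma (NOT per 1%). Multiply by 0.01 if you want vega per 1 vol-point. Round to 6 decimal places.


Answer: Vega = 21.642976

Derivation:
d1 = 0.2994486435; d2 = -0.2394390999
phi(d1) = 0.3814508469; exp(-qT) = 0.9792189646; exp(-rT) = 0.9431782404
Vega = S * exp(-qT) * phi(d1) * sqrt(T) = 47.3100 * 0.9792189646 * 0.3814508469 * 1.2247448714 = 21.642976


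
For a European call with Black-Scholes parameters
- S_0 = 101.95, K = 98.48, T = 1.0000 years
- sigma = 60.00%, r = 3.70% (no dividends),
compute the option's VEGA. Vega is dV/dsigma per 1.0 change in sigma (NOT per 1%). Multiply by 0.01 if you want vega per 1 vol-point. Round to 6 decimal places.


Answer: Vega = 37.248194

Derivation:
d1 = 0.4193816919; d2 = -0.1806183081
phi(d1) = 0.3653574699; exp(-qT) = 1.0000000000; exp(-rT) = 0.9636761353
Vega = S * exp(-qT) * phi(d1) * sqrt(T) = 101.9500 * 1.0000000000 * 0.3653574699 * 1.0000000000 = 37.248194


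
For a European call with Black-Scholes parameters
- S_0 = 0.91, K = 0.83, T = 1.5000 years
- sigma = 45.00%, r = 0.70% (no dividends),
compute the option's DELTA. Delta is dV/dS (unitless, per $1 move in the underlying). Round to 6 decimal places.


d1 = 0.4615816634; d2 = -0.0895535288
phi(d1) = 0.3586288213; exp(-qT) = 1.0000000000; exp(-rT) = 0.9895549326
N(d1) = 0.6778093267
Delta = exp(-qT) * N(d1) = 1.0000000000 * 0.6778093267 = 0.677809

Answer: Delta = 0.677809


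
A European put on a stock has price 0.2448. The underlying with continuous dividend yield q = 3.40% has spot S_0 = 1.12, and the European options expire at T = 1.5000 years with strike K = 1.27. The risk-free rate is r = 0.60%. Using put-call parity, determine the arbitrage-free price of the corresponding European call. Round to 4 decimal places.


Put-call parity: C - P = S_0 * exp(-qT) - K * exp(-rT).
S_0 * exp(-qT) = 1.1200 * 0.95027867 = 1.06431211
K * exp(-rT) = 1.2700 * 0.99104038 = 1.25862128
C = P + S*exp(-qT) - K*exp(-rT)
C = 0.2448 + 1.06431211 - 1.25862128 = 0.0505

Answer: Call price = 0.0505


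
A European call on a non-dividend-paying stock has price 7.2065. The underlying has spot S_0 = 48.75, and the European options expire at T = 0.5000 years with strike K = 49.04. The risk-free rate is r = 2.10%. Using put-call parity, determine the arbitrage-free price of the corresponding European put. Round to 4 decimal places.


Put-call parity: C - P = S_0 * exp(-qT) - K * exp(-rT).
S_0 * exp(-qT) = 48.7500 * 1.00000000 = 48.75000000
K * exp(-rT) = 49.0400 * 0.98955493 = 48.52777389
P = C - S*exp(-qT) + K*exp(-rT)
P = 7.2065 - 48.75000000 + 48.52777389 = 6.9843

Answer: Put price = 6.9843


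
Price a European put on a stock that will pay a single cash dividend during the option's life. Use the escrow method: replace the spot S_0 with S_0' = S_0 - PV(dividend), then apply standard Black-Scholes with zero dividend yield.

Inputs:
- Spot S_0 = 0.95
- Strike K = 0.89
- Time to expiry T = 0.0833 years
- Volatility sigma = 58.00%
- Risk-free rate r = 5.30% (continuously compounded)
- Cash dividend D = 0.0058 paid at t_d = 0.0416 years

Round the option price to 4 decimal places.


PV(D) = D * exp(-r * t_d) = 0.0058 * 0.99779763 = 0.00578723
S_0' = S_0 - PV(D) = 0.9500 - 0.00578723 = 0.94421277
d1 = (ln(S_0'/K) + (r + sigma^2/2)*T) / (sigma*sqrt(T)) = 0.46330298
d2 = d1 - sigma*sqrt(T) = 0.29590490
exp(-rT) = 0.99559483
N(-d1) = 0.32157360; N(-d2) = 0.38365136
P = K * exp(-rT) * N(-d2) - S_0' * N(-d1) = 0.8900 * 0.99559483 * 0.38365136 - 0.94421277 * 0.32157360 = 0.0363

Answer: Price = 0.0363


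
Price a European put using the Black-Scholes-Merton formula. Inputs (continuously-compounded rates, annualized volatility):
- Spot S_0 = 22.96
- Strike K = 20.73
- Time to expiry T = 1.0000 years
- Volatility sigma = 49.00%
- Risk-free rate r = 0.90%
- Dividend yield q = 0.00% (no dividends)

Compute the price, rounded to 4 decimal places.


Answer: Price = 3.1077

Derivation:
d1 = (ln(S/K) + (r - q + 0.5*sigma^2) * T) / (sigma * sqrt(T)) = 0.47188091
d2 = d1 - sigma * sqrt(T) = -0.01811909
exp(-rT) = 0.99104038; exp(-qT) = 1.00000000
P = K * exp(-rT) * N(-d2) - S_0 * exp(-qT) * N(-d1)
N(-d1) = 0.31850590; N(-d2) = 0.50722808
P = 20.7300 * 0.99104038 * 0.50722808 - 22.9600 * 1.00000000 * 0.31850590 = 3.1077


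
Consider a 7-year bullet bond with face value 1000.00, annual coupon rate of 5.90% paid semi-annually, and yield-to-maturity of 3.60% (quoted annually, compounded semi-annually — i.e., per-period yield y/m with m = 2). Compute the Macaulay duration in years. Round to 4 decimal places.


Answer: Macaulay duration = 5.9225 years

Derivation:
Coupon per period c = face * coupon_rate / m = 29.500000
Periods per year m = 2; per-period yield y/m = 0.018000
Number of cashflows N = 14
Cashflows (t years, CF_t, discount factor 1/(1+y/m)^(m*t), PV):
  t = 0.5000: CF_t = 29.500000, DF = 0.982318, PV = 28.978389
  t = 1.0000: CF_t = 29.500000, DF = 0.964949, PV = 28.466001
  t = 1.5000: CF_t = 29.500000, DF = 0.947887, PV = 27.962673
  t = 2.0000: CF_t = 29.500000, DF = 0.931127, PV = 27.468244
  t = 2.5000: CF_t = 29.500000, DF = 0.914663, PV = 26.982558
  t = 3.0000: CF_t = 29.500000, DF = 0.898490, PV = 26.505460
  t = 3.5000: CF_t = 29.500000, DF = 0.882603, PV = 26.036798
  t = 4.0000: CF_t = 29.500000, DF = 0.866997, PV = 25.576422
  t = 4.5000: CF_t = 29.500000, DF = 0.851667, PV = 25.124187
  t = 5.0000: CF_t = 29.500000, DF = 0.836608, PV = 24.679948
  t = 5.5000: CF_t = 29.500000, DF = 0.821816, PV = 24.243564
  t = 6.0000: CF_t = 29.500000, DF = 0.807285, PV = 23.814895
  t = 6.5000: CF_t = 29.500000, DF = 0.793010, PV = 23.393807
  t = 7.0000: CF_t = 1029.500000, DF = 0.778989, PV = 801.968775
Price P = sum_t PV_t = 1141.201721
Macaulay numerator sum_t t * PV_t:
  t * PV_t at t = 0.5000: 14.489194
  t * PV_t at t = 1.0000: 28.466001
  t * PV_t at t = 1.5000: 41.944009
  t * PV_t at t = 2.0000: 54.936489
  t * PV_t at t = 2.5000: 67.456396
  t * PV_t at t = 3.0000: 79.516380
  t * PV_t at t = 3.5000: 91.128792
  t * PV_t at t = 4.0000: 102.305689
  t * PV_t at t = 4.5000: 113.058841
  t * PV_t at t = 5.0000: 123.399739
  t * PV_t at t = 5.5000: 133.339600
  t * PV_t at t = 6.0000: 142.889373
  t * PV_t at t = 6.5000: 152.059745
  t * PV_t at t = 7.0000: 5613.781422
Macaulay duration D = (sum_t t * PV_t) / P = 6758.771671 / 1141.201721 = 5.922504


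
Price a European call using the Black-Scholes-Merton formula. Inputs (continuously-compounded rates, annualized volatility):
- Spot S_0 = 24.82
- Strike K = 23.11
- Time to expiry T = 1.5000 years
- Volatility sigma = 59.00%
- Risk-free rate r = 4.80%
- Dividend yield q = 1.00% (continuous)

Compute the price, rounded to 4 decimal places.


d1 = (ln(S/K) + (r - q + 0.5*sigma^2) * T) / (sigma * sqrt(T)) = 0.53896989
d2 = d1 - sigma * sqrt(T) = -0.18362959
exp(-rT) = 0.93053090; exp(-qT) = 0.98511194
C = S_0 * exp(-qT) * N(d1) - K * exp(-rT) * N(d2)
N(d1) = 0.70504618; N(d2) = 0.42715202
C = 24.8200 * 0.98511194 * 0.70504618 - 23.1100 * 0.93053090 * 0.42715202 = 8.0530

Answer: Price = 8.0530


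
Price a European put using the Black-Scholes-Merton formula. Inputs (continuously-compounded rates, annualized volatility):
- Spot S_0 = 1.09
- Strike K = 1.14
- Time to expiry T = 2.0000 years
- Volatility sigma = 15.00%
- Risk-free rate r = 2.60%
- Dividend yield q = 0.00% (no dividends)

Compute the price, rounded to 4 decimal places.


d1 = (ln(S/K) + (r - q + 0.5*sigma^2) * T) / (sigma * sqrt(T)) = 0.13976877
d2 = d1 - sigma * sqrt(T) = -0.07236326
exp(-rT) = 0.94932887; exp(-qT) = 1.00000000
P = K * exp(-rT) * N(-d2) - S_0 * exp(-qT) * N(-d1)
N(-d1) = 0.44442134; N(-d2) = 0.52884359
P = 1.1400 * 0.94932887 * 0.52884359 - 1.0900 * 1.00000000 * 0.44442134 = 0.0879

Answer: Price = 0.0879


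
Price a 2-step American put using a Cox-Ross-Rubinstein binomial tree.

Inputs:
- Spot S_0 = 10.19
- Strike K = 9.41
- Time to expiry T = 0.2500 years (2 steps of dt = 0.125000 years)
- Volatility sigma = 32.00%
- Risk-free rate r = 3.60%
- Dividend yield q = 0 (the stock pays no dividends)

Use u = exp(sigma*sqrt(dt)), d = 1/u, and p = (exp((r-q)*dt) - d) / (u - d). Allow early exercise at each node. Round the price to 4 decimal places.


Answer: Price = V(0,0) = 0.3287

Derivation:
dt = T/N = 0.125000
u = exp(sigma*sqrt(dt)) = 1.119785; d = 1/u = 0.893028
p = (exp((r-q)*dt) - d) / (u - d) = 0.491636
Discount per step: exp(-r*dt) = 0.995510
Stock lattice S(k, i) with i counting down-moves:
  k=0: S(0,0) = 10.1900
  k=1: S(1,0) = 11.4106; S(1,1) = 9.1000
  k=2: S(2,0) = 12.7774; S(2,1) = 10.1900; S(2,2) = 8.1265
Terminal payoffs V(N, i) = max(K - S_T, 0):
  V(2,0) = 0.000000; V(2,1) = 0.000000; V(2,2) = 1.283481
Backward induction: V(k, i) = exp(-r*dt) * [p * V(k+1, i) + (1-p) * V(k+1, i+1)]; then take max(V_cont, immediate exercise) for American.
  V(1,0) = exp(-r*dt) * [p*0.000000 + (1-p)*0.000000] = 0.000000; exercise = 0.000000; V(1,0) = max -> 0.000000
  V(1,1) = exp(-r*dt) * [p*0.000000 + (1-p)*1.283481] = 0.649546; exercise = 0.310042; V(1,1) = max -> 0.649546
  V(0,0) = exp(-r*dt) * [p*0.000000 + (1-p)*0.649546] = 0.328724; exercise = 0.000000; V(0,0) = max -> 0.328724


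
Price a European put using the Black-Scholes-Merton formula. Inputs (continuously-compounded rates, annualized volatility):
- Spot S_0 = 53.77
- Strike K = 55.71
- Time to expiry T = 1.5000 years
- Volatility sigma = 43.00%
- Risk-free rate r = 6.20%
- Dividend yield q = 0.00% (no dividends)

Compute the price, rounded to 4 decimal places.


d1 = (ln(S/K) + (r - q + 0.5*sigma^2) * T) / (sigma * sqrt(T)) = 0.37260921
d2 = d1 - sigma * sqrt(T) = -0.15403108
exp(-rT) = 0.91119350; exp(-qT) = 1.00000000
P = K * exp(-rT) * N(-d2) - S_0 * exp(-qT) * N(-d1)
N(-d1) = 0.35471966; N(-d2) = 0.56120739
P = 55.7100 * 0.91119350 * 0.56120739 - 53.7700 * 1.00000000 * 0.35471966 = 9.4151

Answer: Price = 9.4151


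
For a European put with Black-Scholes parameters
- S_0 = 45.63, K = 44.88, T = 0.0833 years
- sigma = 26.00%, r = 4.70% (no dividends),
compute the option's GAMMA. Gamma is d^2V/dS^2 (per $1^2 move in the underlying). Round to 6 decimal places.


d1 = 0.3105491937; d2 = 0.2355086714
phi(d1) = 0.3801615694; exp(-qT) = 1.0000000000; exp(-rT) = 0.9960925540
Gamma = exp(-qT) * phi(d1) / (S * sigma * sqrt(T)) = 1.0000000000 * 0.3801615694 / (45.6300 * 0.2600 * 0.2886173938) = 0.111025

Answer: Gamma = 0.111025


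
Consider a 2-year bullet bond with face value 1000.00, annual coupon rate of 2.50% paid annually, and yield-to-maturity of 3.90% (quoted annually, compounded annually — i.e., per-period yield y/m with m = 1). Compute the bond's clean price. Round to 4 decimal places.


Answer: Price = 973.5568

Derivation:
Coupon per period c = face * coupon_rate / m = 25.000000
Periods per year m = 1; per-period yield y/m = 0.039000
Number of cashflows N = 2
Cashflows (t years, CF_t, discount factor 1/(1+y/m)^(m*t), PV):
  t = 1.0000: CF_t = 25.000000, DF = 0.962464, PV = 24.061598
  t = 2.0000: CF_t = 1025.000000, DF = 0.926337, PV = 949.495193
Price P = sum_t PV_t = 973.556790


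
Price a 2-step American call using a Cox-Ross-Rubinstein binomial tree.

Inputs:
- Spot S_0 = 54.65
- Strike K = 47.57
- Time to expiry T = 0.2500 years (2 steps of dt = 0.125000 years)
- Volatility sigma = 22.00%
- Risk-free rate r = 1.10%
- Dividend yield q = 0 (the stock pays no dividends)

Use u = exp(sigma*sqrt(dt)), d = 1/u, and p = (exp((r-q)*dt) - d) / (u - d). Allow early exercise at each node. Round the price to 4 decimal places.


Answer: Price = V(0,0) = 7.4169

Derivation:
dt = T/N = 0.125000
u = exp(sigma*sqrt(dt)) = 1.080887; d = 1/u = 0.925166
p = (exp((r-q)*dt) - d) / (u - d) = 0.489400
Discount per step: exp(-r*dt) = 0.998626
Stock lattice S(k, i) with i counting down-moves:
  k=0: S(0,0) = 54.6500
  k=1: S(1,0) = 59.0705; S(1,1) = 50.5603
  k=2: S(2,0) = 63.8485; S(2,1) = 54.6500; S(2,2) = 46.7767
Terminal payoffs V(N, i) = max(S_T - K, 0):
  V(2,0) = 16.278476; V(2,1) = 7.080000; V(2,2) = 0.000000
Backward induction: V(k, i) = exp(-r*dt) * [p * V(k+1, i) + (1-p) * V(k+1, i+1)]; then take max(V_cont, immediate exercise) for American.
  V(1,0) = exp(-r*dt) * [p*16.278476 + (1-p)*7.080000] = 11.565823; exercise = 11.500460; V(1,0) = max -> 11.565823
  V(1,1) = exp(-r*dt) * [p*7.080000 + (1-p)*0.000000] = 3.460194; exercise = 2.990340; V(1,1) = max -> 3.460194
  V(0,0) = exp(-r*dt) * [p*11.565823 + (1-p)*3.460194] = 7.416886; exercise = 7.080000; V(0,0) = max -> 7.416886


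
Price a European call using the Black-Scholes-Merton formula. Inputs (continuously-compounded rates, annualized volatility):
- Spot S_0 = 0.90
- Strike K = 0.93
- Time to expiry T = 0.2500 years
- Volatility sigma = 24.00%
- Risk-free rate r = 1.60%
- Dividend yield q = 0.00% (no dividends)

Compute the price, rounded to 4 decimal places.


Answer: Price = 0.0318

Derivation:
d1 = (ln(S/K) + (r - q + 0.5*sigma^2) * T) / (sigma * sqrt(T)) = -0.17991519
d2 = d1 - sigma * sqrt(T) = -0.29991519
exp(-rT) = 0.99600799; exp(-qT) = 1.00000000
C = S_0 * exp(-qT) * N(d1) - K * exp(-rT) * N(d2)
N(d1) = 0.42860957; N(d2) = 0.38212092
C = 0.9000 * 1.00000000 * 0.42860957 - 0.9300 * 0.99600799 * 0.38212092 = 0.0318


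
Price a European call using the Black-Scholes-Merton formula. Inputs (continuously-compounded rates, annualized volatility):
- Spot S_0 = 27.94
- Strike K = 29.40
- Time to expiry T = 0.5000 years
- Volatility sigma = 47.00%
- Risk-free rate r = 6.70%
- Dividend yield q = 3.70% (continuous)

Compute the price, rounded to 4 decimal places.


d1 = (ln(S/K) + (r - q + 0.5*sigma^2) * T) / (sigma * sqrt(T)) = 0.05804197
d2 = d1 - sigma * sqrt(T) = -0.27429822
exp(-rT) = 0.96705491; exp(-qT) = 0.98167007
C = S_0 * exp(-qT) * N(d1) - K * exp(-rT) * N(d2)
N(d1) = 0.52314240; N(d2) = 0.39192773
C = 27.9400 * 0.98167007 * 0.52314240 - 29.4000 * 0.96705491 * 0.39192773 = 3.2056

Answer: Price = 3.2056


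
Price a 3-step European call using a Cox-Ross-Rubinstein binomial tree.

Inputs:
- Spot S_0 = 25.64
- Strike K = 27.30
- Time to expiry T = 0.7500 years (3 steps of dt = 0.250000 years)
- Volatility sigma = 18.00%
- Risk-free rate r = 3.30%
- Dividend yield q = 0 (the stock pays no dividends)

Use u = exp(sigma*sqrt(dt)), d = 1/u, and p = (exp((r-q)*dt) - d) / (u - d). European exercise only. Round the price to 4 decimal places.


Answer: Price = V(0,0) = 1.1683

Derivation:
dt = T/N = 0.250000
u = exp(sigma*sqrt(dt)) = 1.094174; d = 1/u = 0.913931
p = (exp((r-q)*dt) - d) / (u - d) = 0.523476
Discount per step: exp(-r*dt) = 0.991784
Stock lattice S(k, i) with i counting down-moves:
  k=0: S(0,0) = 25.6400
  k=1: S(1,0) = 28.0546; S(1,1) = 23.4332
  k=2: S(2,0) = 30.6967; S(2,1) = 25.6400; S(2,2) = 21.4163
  k=3: S(3,0) = 33.5875; S(3,1) = 28.0546; S(3,2) = 23.4332; S(3,3) = 19.5731
Terminal payoffs V(N, i) = max(S_T - K, 0):
  V(3,0) = 6.287489; V(3,1) = 0.754629; V(3,2) = 0.000000; V(3,3) = 0.000000
Backward induction: V(k, i) = exp(-r*dt) * [p * V(k+1, i) + (1-p) * V(k+1, i+1)].
  V(2,0) = exp(-r*dt) * [p*6.287489 + (1-p)*0.754629] = 3.620952
  V(2,1) = exp(-r*dt) * [p*0.754629 + (1-p)*0.000000] = 0.391784
  V(2,2) = exp(-r*dt) * [p*0.000000 + (1-p)*0.000000] = 0.000000
  V(1,0) = exp(-r*dt) * [p*3.620952 + (1-p)*0.391784] = 2.065069
  V(1,1) = exp(-r*dt) * [p*0.391784 + (1-p)*0.000000] = 0.203405
  V(0,0) = exp(-r*dt) * [p*2.065069 + (1-p)*0.203405] = 1.168263


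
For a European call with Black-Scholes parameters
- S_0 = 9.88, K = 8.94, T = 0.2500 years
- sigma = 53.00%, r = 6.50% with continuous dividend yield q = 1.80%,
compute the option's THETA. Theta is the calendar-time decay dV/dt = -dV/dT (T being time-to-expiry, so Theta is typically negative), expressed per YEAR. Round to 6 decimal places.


Answer: Theta = -2.008835

Derivation:
d1 = 0.5541110286; d2 = 0.2891110286
phi(d1) = 0.3421664210; exp(-qT) = 0.9955101098; exp(-rT) = 0.9838813190
Theta = -S*exp(-qT)*phi(d1)*sigma/(2*sqrt(T)) - r*K*exp(-rT)*N(d2) + q*S*exp(-qT)*N(d1)
N(d1) = 0.7102485686; N(d2) = 0.6137517929; sqrt(T) = 0.5000000000
Term 1 = -9.8800 * 0.9955101098 * 0.3421664210 * 0.5300 / (2 * 0.5000000000) = -1.7836756197
Term 2 = -0.0650 * 8.9400 * 0.9838813190 * 0.6137517929 = -0.3509024205
Term 3 = 0.0180 * 9.8800 * 0.9955101098 * 0.7102485686 = 0.1257434847
Theta = -1.7836756197 + (-0.3509024205) + (0.1257434847) = -2.008835


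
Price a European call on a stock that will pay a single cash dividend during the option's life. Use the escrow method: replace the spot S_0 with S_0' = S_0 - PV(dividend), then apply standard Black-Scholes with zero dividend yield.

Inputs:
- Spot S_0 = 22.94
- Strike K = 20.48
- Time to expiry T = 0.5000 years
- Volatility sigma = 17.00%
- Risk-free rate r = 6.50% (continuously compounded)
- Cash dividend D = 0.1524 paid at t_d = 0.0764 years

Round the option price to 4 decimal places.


Answer: Price = 3.1189

Derivation:
PV(D) = D * exp(-r * t_d) = 0.1524 * 0.99504631 = 0.15164506
S_0' = S_0 - PV(D) = 22.9400 - 0.15164506 = 22.78835494
d1 = (ln(S_0'/K) + (r + sigma^2/2)*T) / (sigma*sqrt(T)) = 1.21893444
d2 = d1 - sigma*sqrt(T) = 1.09872629
exp(-rT) = 0.96802245
N(d1) = 0.88856546; N(d2) = 0.86405626
C = S_0' * N(d1) - K * exp(-rT) * N(d2) = 22.78835494 * 0.88856546 - 20.4800 * 0.96802245 * 0.86405626 = 3.1189


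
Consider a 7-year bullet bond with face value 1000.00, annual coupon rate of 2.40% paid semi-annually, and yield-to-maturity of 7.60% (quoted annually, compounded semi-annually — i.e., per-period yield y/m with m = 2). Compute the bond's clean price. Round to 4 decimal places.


Answer: Price = 721.6967

Derivation:
Coupon per period c = face * coupon_rate / m = 12.000000
Periods per year m = 2; per-period yield y/m = 0.038000
Number of cashflows N = 14
Cashflows (t years, CF_t, discount factor 1/(1+y/m)^(m*t), PV):
  t = 0.5000: CF_t = 12.000000, DF = 0.963391, PV = 11.560694
  t = 1.0000: CF_t = 12.000000, DF = 0.928122, PV = 11.137470
  t = 1.5000: CF_t = 12.000000, DF = 0.894145, PV = 10.729740
  t = 2.0000: CF_t = 12.000000, DF = 0.861411, PV = 10.336936
  t = 2.5000: CF_t = 12.000000, DF = 0.829876, PV = 9.958513
  t = 3.0000: CF_t = 12.000000, DF = 0.799495, PV = 9.593943
  t = 3.5000: CF_t = 12.000000, DF = 0.770227, PV = 9.242719
  t = 4.0000: CF_t = 12.000000, DF = 0.742030, PV = 8.904354
  t = 4.5000: CF_t = 12.000000, DF = 0.714865, PV = 8.578376
  t = 5.0000: CF_t = 12.000000, DF = 0.688694, PV = 8.264331
  t = 5.5000: CF_t = 12.000000, DF = 0.663482, PV = 7.961783
  t = 6.0000: CF_t = 12.000000, DF = 0.639193, PV = 7.670312
  t = 6.5000: CF_t = 12.000000, DF = 0.615793, PV = 7.389510
  t = 7.0000: CF_t = 1012.000000, DF = 0.593249, PV = 600.368038
Price P = sum_t PV_t = 721.696718


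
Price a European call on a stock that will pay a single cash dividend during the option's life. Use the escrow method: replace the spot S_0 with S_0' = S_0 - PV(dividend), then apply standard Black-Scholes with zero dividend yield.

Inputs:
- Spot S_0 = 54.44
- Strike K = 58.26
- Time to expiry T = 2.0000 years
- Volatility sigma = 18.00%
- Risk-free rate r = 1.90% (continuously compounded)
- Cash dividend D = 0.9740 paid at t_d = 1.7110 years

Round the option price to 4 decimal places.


PV(D) = D * exp(-r * t_d) = 0.9740 * 0.96801374 = 0.94284538
S_0' = S_0 - PV(D) = 54.4400 - 0.94284538 = 53.49715462
d1 = (ln(S_0'/K) + (r + sigma^2/2)*T) / (sigma*sqrt(T)) = -0.05848277
d2 = d1 - sigma*sqrt(T) = -0.31304121
exp(-rT) = 0.96271294
N(d1) = 0.47668204; N(d2) = 0.37712467
C = S_0' * N(d1) - K * exp(-rT) * N(d2) = 53.49715462 * 0.47668204 - 58.2600 * 0.96271294 * 0.37712467 = 4.3491

Answer: Price = 4.3491


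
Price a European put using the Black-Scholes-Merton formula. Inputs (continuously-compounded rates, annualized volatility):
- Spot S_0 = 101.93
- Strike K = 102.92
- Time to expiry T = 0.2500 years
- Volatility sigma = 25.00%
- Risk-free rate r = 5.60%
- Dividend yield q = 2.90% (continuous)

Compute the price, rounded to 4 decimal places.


Answer: Price = 5.1995

Derivation:
d1 = (ln(S/K) + (r - q + 0.5*sigma^2) * T) / (sigma * sqrt(T)) = 0.03917453
d2 = d1 - sigma * sqrt(T) = -0.08582547
exp(-rT) = 0.98609754; exp(-qT) = 0.99277622
P = K * exp(-rT) * N(-d2) - S_0 * exp(-qT) * N(-d1)
N(-d1) = 0.48437562; N(-d2) = 0.53419742
P = 102.9200 * 0.98609754 * 0.53419742 - 101.9300 * 0.99277622 * 0.48437562 = 5.1995
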